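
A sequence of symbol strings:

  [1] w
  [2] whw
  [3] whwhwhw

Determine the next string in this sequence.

s(k+1) = s(k)·h·s(k) — each term doubles the last with 'h' between the halves.
Doubling whwhwhw with 'h' between the halves:

whwhwhwhwhwhwhw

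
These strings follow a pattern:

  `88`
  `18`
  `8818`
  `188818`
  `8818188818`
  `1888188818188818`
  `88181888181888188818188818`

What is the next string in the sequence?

188818881818881888181888181888188818188818

From term 3 onward, concatenate the second-to-last term with the last: 88·18 = 8818, 18·8818 = 188818, …
The next term joins 1888188818188818 and 88181888181888188818188818.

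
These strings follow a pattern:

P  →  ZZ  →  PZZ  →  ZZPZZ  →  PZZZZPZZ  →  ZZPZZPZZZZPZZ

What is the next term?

Each term (from the third on) is the two preceding terms concatenated in order: term 3 = P·ZZ = PZZ.
Continuing: PZZZZPZZ · ZZPZZPZZZZPZZ gives term 7.

PZZZZPZZZZPZZPZZZZPZZ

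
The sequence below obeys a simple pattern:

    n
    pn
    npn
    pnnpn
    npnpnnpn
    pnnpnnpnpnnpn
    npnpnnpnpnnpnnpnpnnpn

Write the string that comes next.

This is a Fibonacci-style word recurrence s(k) = s(k−2)·s(k−1): e.g. n·pn = npn.
So term 8 is pnnpnnpnpnnpn·npnpnnpnpnnpnnpnpnnpn.

pnnpnnpnpnnpnnpnpnnpnpnnpnnpnpnnpn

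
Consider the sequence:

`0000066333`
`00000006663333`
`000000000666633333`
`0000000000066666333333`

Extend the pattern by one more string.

Reading off run lengths: 0 runs 5, 7, 9, 11; 6 runs 2, 3, 4, 5; 3 runs 3, 4, 5, 6 — each is linear in n, where the shown terms are n = 2, 3, 4, 5.
For the next term, n = 6, so the run lengths are 13, 6, 7.

00000000000006666663333333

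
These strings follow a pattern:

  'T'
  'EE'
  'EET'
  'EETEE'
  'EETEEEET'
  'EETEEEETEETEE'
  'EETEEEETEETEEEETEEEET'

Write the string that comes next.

EETEEEETEETEEEETEEEETEETEEEETEETEE

From term 3 onward, concatenate the last term with the second-to-last: EE·T = EET, EET·EE = EETEE, …
The next term joins EETEEEETEETEEEETEEEET and EETEEEETEETEE.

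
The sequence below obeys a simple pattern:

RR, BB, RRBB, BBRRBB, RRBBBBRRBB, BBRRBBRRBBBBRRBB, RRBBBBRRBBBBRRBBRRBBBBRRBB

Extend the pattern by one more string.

BBRRBBRRBBBBRRBBRRBBBBRRBBBBRRBBRRBBBBRRBB

From term 3 onward, concatenate the second-to-last term with the last: RR·BB = RRBB, BB·RRBB = BBRRBB, …
So term 8 is BBRRBBRRBBBBRRBB·RRBBBBRRBBBBRRBBRRBBBBRRBB.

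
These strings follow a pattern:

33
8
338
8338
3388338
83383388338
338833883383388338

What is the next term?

83383388338338833883383388338

Each term (from the third on) is the two preceding terms concatenated in order: term 3 = 33·8 = 338.
So term 8 is 83383388338·338833883383388338.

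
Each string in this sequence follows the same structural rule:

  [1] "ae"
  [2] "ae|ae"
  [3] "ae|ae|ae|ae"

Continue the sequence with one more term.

ae|ae|ae|ae|ae|ae|ae|ae

Each string is two copies of the previous one joined by '|'.
So the next term is two copies of ae|ae|ae|ae with '|' between the halves.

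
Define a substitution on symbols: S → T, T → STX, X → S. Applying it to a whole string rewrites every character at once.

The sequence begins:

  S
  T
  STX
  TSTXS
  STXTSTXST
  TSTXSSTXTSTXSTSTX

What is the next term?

STXTSTXSTTSTXSSTXTSTXSTSTXTSTXS

Applying the rule to each of the 17 symbols of TSTXSSTXTSTXSTSTX gives the pieces STX T STX S T T STX S STX T STX S T STX T STX S, which concatenate to the answer.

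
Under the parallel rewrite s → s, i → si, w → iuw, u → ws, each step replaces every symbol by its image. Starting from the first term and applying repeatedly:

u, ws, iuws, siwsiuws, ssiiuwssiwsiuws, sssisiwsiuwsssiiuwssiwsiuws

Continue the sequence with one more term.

Replace each of the 27 characters of sssisiwsiuwsssiiuwssiwsiuws in place — s s s si s si iuw s si ws iuw s s s si si ws iuw s s si iuw s si ws iuw s — and concatenate.

ssssissiiuwssiwsiuwssssisiwsiuwsssiiuwssiwsiuws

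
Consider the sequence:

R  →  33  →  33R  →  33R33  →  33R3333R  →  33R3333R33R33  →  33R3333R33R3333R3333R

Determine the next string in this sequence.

From term 3 onward, concatenate the last term with the second-to-last: 33·R = 33R, 33R·33 = 33R33, …
So term 8 is 33R3333R33R3333R3333R·33R3333R33R33.

33R3333R33R3333R3333R33R3333R33R33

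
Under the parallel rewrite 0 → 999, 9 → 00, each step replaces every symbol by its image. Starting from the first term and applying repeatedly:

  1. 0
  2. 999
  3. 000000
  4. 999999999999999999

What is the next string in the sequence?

φ(999999999999999999) expands symbol-by-symbol to 00 00 00 00 00 00 00 00 00 00 00 00 00 00 00 00 00 00; joining the 18 pieces gives the next term.

000000000000000000000000000000000000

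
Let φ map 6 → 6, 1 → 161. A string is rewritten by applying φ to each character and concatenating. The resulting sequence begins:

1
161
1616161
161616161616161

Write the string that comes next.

1616161616161616161616161616161

Replace each of the 15 characters of 161616161616161 in place — 161 6 161 6 161 6 161 6 161 6 161 6 161 6 161 — and concatenate.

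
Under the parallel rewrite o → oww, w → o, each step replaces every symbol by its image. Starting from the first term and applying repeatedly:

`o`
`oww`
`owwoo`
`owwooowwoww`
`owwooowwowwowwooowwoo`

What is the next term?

Applying the rule to each of the 21 symbols of owwooowwowwowwooowwoo gives the pieces oww o o oww oww oww o o oww o o oww o o oww oww oww o o oww oww, which concatenate to the answer.

owwooowwowwowwooowwooowwooowwowwowwooowwoww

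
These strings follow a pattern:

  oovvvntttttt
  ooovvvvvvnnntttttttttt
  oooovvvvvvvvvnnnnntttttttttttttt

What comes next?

ooooovvvvvvvvvvvvnnnnnnntttttttttttttttttt

Term n consists of n+1 o's, followed by 3n v's, followed by 2n-1 n's, followed by 4n+2 t's (n = 1, 2, …).
For the next term, n = 4, so the run lengths are 5, 12, 7, 18.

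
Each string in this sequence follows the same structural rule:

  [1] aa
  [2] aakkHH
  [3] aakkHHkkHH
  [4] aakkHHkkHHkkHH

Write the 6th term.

aakkHHkkHHkkHHkkHHkkHH

Every step adds kkHH to the end: s(k+1) = s(k)·kkHH.
From aakkHHkkHHkkHH, 2 further steps: aakkHHkkHHkkHH → aakkHHkkHHkkHHkkHH → (answer).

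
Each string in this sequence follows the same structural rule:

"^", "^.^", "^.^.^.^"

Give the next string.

^.^.^.^.^.^.^.^

Each string is two copies of the previous one joined by '.'.
So the next term is two copies of ^.^.^.^ with '.' between the halves.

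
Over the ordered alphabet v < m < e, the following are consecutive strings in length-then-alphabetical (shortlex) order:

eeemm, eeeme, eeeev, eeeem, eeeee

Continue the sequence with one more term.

vvvvvv

eeeee is the last string of length 5, so the next is the first of length 6: v repeated 6 times.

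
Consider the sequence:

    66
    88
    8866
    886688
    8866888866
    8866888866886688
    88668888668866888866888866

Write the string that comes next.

This is a Fibonacci-style word recurrence s(k) = s(k−1)·s(k−2): e.g. 88·66 = 8866.
The next term joins 88668888668866888866888866 and 8866888866886688.

886688886688668888668888668866888866886688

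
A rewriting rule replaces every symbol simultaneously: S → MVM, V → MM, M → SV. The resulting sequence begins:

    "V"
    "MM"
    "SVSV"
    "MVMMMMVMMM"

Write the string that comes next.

Rewriting each symbol of MVMMMMVMMM: M→SV, V→MM, M→SV, M→SV, M→SV, M→SV, V→MM, M→SV, M→SV, M→SV, which concatenates to SV MM SV SV SV SV MM SV SV SV.

SVMMSVSVSVSVMMSVSVSV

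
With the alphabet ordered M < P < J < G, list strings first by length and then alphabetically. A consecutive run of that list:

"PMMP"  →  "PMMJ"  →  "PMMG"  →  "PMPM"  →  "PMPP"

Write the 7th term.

Advancing 2 positions from PMPP through PMPP → PMPJ reaches term 7.

PMPG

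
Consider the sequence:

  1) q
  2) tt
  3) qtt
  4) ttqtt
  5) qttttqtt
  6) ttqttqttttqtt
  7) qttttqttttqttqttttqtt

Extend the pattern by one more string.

This is a Fibonacci-style word recurrence s(k) = s(k−2)·s(k−1): e.g. q·tt = qtt.
Continuing: ttqttqttttqtt · qttttqttttqttqttttqtt gives term 8.

ttqttqttttqttqttttqttttqttqttttqtt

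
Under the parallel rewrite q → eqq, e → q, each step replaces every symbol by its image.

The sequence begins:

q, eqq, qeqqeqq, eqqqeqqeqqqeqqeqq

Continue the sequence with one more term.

φ(eqqqeqqeqqqeqqeqq) expands symbol-by-symbol to q eqq eqq eqq q eqq eqq q eqq eqq eqq q eqq eqq q eqq eqq; joining the 17 pieces gives the next term.

qeqqeqqeqqqeqqeqqqeqqeqqeqqqeqqeqqqeqqeqq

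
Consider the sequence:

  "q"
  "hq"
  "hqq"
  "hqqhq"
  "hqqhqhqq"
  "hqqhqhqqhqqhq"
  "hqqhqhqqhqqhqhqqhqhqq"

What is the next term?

This is a Fibonacci-style word recurrence s(k) = s(k−1)·s(k−2): e.g. hq·q = hqq.
So term 8 is hqqhqhqqhqqhqhqqhqhqq·hqqhqhqqhqqhq.

hqqhqhqqhqqhqhqqhqhqqhqqhqhqqhqqhq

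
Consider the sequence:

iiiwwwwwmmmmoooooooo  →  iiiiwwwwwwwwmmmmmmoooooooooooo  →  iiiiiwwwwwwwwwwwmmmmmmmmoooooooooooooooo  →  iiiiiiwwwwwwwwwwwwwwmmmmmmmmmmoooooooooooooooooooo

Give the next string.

iiiiiiiwwwwwwwwwwwwwwwwwmmmmmmmmmmmmoooooooooooooooooooooooo

Reading off run lengths: i runs 3, 4, 5, 6; w runs 5, 8, 11, 14; m runs 4, 6, 8, 10; o runs 8, 12, 16, 20 — each is linear in n, where the shown terms are n = 2, 3, 4, 5.
For the next term, n = 6, so the run lengths are 7, 17, 12, 24.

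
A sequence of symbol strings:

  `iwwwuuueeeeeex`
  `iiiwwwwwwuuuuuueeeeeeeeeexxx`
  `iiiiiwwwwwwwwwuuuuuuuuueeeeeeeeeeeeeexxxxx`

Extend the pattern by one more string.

iiiiiiiwwwwwwwwwwwwuuuuuuuuuuuueeeeeeeeeeeeeeeeeexxxxxxx

Each string has the form i^{2n-1} w^{3n} u^{3n} e^{4n+2} x^{2n-1} (n = 1, 2, …).
Setting n = 4 gives 7, 12, 12, 18, 7 characters in each block.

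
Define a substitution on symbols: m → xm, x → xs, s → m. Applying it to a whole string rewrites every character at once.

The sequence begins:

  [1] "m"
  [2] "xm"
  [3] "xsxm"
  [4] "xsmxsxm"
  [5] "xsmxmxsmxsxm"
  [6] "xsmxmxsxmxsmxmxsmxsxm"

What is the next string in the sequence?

xsmxmxsxmxsmxsxmxsmxmxsxmxsmxmxsmxsxm

φ(xsmxmxsxmxsmxmxsmxsxm) expands symbol-by-symbol to xs m xm xs xm xs m xs xm xs m xm xs xm xs m xm xs m xs xm; joining the 21 pieces gives the next term.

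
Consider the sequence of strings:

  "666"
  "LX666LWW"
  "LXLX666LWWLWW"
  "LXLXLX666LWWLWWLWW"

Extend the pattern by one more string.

Each term wraps the previous one in LX on the left and LWW on the right.
Applying this once more to LXLXLX666LWWLWWLWW:

LXLXLXLX666LWWLWWLWWLWW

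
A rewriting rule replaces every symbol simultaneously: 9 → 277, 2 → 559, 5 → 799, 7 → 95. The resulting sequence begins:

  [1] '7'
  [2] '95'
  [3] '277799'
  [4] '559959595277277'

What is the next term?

Replace each of the 15 characters of 559959595277277 in place — 799 799 277 277 799 277 799 277 799 559 95 95 559 95 95 — and concatenate.

79979927727779927779927779955995955599595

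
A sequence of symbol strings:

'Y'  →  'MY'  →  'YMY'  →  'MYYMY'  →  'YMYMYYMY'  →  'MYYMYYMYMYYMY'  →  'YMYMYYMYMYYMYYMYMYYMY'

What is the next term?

Each term (from the third on) is the two preceding terms concatenated in order: term 3 = Y·MY = YMY.
So term 8 is MYYMYYMYMYYMY·YMYMYYMYMYYMYYMYMYYMY.

MYYMYYMYMYYMYYMYMYYMYMYYMYYMYMYYMY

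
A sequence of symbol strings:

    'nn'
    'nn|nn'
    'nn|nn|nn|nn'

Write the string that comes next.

s(k+1) = s(k)·|·s(k) — each term doubles the last with '|' between the halves.
Doubling nn|nn|nn|nn with '|' between the halves:

nn|nn|nn|nn|nn|nn|nn|nn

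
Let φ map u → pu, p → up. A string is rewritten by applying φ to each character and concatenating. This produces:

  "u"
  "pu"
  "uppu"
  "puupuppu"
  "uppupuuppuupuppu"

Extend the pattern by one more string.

φ(uppupuuppuupuppu) expands symbol-by-symbol to pu up up pu up pu pu up up pu pu up pu up up pu; joining the 16 pieces gives the next term.

puupuppuuppupuupuppupuuppuupuppu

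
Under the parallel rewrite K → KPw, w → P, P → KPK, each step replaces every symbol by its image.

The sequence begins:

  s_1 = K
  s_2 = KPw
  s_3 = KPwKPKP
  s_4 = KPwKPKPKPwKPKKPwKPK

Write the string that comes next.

KPwKPKPKPwKPKKPwKPKKPwKPKPKPwKPKKPwKPwKPKPKPwKPKKPw

φ(KPwKPKPKPwKPKKPwKPK) expands symbol-by-symbol to KPw KPK P KPw KPK KPw KPK KPw KPK P KPw KPK KPw KPw KPK P KPw KPK KPw; joining the 19 pieces gives the next term.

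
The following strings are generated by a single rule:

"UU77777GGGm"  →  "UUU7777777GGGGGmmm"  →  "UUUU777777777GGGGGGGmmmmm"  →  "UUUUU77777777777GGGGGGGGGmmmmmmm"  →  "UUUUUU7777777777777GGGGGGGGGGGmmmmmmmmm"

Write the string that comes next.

Each string has the form U^{n+1} 7^{2n+3} G^{2n+1} m^{2n-1} (n = 1, 2, …).
At n = 6 the blocks have lengths 7, 15, 13, 11.

UUUUUUU777777777777777GGGGGGGGGGGGGmmmmmmmmmmm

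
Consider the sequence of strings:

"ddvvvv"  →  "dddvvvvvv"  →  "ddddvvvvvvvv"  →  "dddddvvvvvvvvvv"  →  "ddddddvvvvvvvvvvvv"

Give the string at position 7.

Term n consists of n+1 d's, followed by 2n+2 v's (n = 1, 2, …).
Setting n = 7 gives 8, 16 characters in each block.

ddddddddvvvvvvvvvvvvvvvv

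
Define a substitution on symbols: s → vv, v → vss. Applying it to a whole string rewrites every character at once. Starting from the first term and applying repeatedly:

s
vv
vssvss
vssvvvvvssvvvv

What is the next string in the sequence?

Rewriting the 14 symbols of vssvvvvvssvvvv one by one yields vss vv vv vss vss vss vss vss vv vv vss vss vss vss; concatenated:

vssvvvvvssvssvssvssvssvvvvvssvssvssvss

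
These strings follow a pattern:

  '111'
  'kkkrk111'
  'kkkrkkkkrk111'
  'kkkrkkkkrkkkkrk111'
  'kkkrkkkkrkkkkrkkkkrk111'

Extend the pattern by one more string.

Each term is the previous one with kkkrk prepended.
Applying this once more to kkkrkkkkrkkkkrkkkkrk111:

kkkrkkkkrkkkkrkkkkrkkkkrk111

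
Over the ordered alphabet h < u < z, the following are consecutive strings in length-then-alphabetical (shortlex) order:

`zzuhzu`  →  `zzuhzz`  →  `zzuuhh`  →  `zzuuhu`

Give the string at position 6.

zzuuuh

Advancing 2 positions from zzuuhu through zzuuhu → zzuuhz reaches term 6.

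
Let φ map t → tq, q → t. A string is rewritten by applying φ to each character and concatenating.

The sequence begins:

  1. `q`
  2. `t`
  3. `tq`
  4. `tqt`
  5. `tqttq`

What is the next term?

tqttqtqt

Rewriting each symbol of tqttq: t→tq, q→t, t→tq, t→tq, q→t, which concatenates to tq t tq tq t.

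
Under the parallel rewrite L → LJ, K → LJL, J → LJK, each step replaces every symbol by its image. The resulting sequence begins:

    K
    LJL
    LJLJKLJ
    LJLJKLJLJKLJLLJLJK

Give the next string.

Rewriting the 18 symbols of LJLJKLJLJKLJLLJLJK one by one yields LJ LJK LJ LJK LJL LJ LJK LJ LJK LJL LJ LJK LJ LJ LJK LJ LJK LJL; concatenated:

LJLJKLJLJKLJLLJLJKLJLJKLJLLJLJKLJLJLJKLJLJKLJL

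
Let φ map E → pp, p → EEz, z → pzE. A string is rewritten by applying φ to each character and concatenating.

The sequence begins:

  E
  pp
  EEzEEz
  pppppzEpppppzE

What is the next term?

Rewriting the 14 symbols of pppppzEpppppzE one by one yields EEz EEz EEz EEz EEz pzE pp EEz EEz EEz EEz EEz pzE pp; concatenated:

EEzEEzEEzEEzEEzpzEppEEzEEzEEzEEzEEzpzEpp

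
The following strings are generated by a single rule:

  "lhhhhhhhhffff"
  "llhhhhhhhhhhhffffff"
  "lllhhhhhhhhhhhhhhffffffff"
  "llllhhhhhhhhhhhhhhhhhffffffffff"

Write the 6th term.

The n-th term is n-1 l's then 3n+2 h's then 2n f's, where the shown terms are n = 2, 3, 4, 5.
At n = 7 the blocks have lengths 6, 23, 14.

llllllhhhhhhhhhhhhhhhhhhhhhhhffffffffffffff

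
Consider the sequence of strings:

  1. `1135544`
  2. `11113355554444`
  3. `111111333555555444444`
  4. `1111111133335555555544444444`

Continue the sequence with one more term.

11111111113333355555555554444444444

Reading off run lengths: 1 runs 2, 4, 6, 8; 3 runs 1, 2, 3, 4; 5 runs 2, 4, 6, 8; 4 runs 2, 4, 6, 8 — each is linear in n (n = 1, 2, …).
Setting n = 5 gives 10, 5, 10, 10 characters in each block.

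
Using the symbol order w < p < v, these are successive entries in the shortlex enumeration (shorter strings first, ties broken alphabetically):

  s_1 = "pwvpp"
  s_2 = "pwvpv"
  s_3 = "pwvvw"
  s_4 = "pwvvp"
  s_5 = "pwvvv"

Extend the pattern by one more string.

ppwww

The successor of pwvvv increments the rightmost position that isn't already v and resets every position after it to w.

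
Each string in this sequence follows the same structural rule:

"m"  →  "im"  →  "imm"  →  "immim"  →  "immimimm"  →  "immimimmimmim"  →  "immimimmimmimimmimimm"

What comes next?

Each term (from the third on) is the previous term followed by the one before it: term 3 = im·m = imm.
Continuing: immimimmimmimimmimimm · immimimmimmim gives term 8.

immimimmimmimimmimimmimmimimmimmim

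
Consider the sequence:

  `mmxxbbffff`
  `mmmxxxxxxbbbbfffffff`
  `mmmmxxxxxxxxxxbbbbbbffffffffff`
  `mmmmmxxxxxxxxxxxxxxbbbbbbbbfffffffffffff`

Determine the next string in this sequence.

mmmmmmxxxxxxxxxxxxxxxxxxbbbbbbbbbbffffffffffffffff

Reading off run lengths: m runs 2, 3, 4, 5; x runs 2, 6, 10, 14; b runs 2, 4, 6, 8; f runs 4, 7, 10, 13 — each is linear in n (n = 1, 2, …).
For the next term, n = 5, so the run lengths are 6, 18, 10, 16.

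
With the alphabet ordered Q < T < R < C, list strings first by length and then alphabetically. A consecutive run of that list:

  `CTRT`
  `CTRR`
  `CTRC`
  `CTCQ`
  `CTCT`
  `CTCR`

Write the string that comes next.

The successor of CTCR increments the rightmost position that isn't already C and resets every position after it to Q.

CTCC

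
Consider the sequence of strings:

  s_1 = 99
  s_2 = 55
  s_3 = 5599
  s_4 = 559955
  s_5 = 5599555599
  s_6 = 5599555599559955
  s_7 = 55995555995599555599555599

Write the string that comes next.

559955559955995555995555995599555599559955

Each term (from the third on) is the previous term followed by the one before it: term 3 = 55·99 = 5599.
So term 8 is 55995555995599555599555599·5599555599559955.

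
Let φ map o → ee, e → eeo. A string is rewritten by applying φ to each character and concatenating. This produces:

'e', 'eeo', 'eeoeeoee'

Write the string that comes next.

eeoeeoeeeeoeeoeeeeoeeo

Expanding eeoeeoee: e→eeo, e→eeo, o→ee, e→eeo, e→eeo, o→ee, e→eeo, e→eeo. Concatenated: eeo eeo ee eeo eeo ee eeo eeo.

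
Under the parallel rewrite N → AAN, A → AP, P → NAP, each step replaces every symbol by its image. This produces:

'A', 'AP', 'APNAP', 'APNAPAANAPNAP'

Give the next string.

Rewriting the 13 symbols of APNAPAANAPNAP one by one yields AP NAP AAN AP NAP AP AP AAN AP NAP AAN AP NAP; concatenated:

APNAPAANAPNAPAPAPAANAPNAPAANAPNAP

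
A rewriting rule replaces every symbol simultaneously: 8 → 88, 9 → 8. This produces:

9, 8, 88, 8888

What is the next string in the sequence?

88888888

Apply φ to 8888 symbol by symbol: 8→88, 8→88, 8→88, 8→88; joined: 88 88 88 88.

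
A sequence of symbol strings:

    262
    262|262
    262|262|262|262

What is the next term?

262|262|262|262|262|262|262|262

s(k+1) = s(k)·|·s(k) — each term doubles the last with '|' between the halves.
One more doubling of 262|262|262|262 gives the answer.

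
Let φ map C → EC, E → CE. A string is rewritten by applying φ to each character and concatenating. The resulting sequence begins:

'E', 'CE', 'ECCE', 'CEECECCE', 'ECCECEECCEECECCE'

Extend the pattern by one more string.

Rewriting the 16 symbols of ECCECEECCEECECCE one by one yields CE EC EC CE EC CE CE EC EC CE CE EC CE EC EC CE; concatenated:

CEECECCEECCECEECECCECEECCEECECCE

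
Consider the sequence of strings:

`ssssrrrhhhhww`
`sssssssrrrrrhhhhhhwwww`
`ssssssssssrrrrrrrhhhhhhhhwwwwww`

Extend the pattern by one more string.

Reading off run lengths: s runs 4, 7, 10; r runs 3, 5, 7; h runs 4, 6, 8; w runs 2, 4, 6 — each is linear in n (n = 1, 2, …).
Setting n = 4 gives 13, 9, 10, 8 characters in each block.

sssssssssssssrrrrrrrrrhhhhhhhhhhwwwwwwww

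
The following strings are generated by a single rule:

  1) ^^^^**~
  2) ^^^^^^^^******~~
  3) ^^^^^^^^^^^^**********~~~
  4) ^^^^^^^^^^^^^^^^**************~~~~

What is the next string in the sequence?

^^^^^^^^^^^^^^^^^^^^******************~~~~~

The n-th term is 4n ^'s then 4n-2 *'s then n ~'s (n = 1, 2, …).
At n = 5 the blocks have lengths 20, 18, 5.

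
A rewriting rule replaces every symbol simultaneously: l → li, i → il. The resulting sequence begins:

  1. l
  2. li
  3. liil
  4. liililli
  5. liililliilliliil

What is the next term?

Rewriting the 16 symbols of liililliilliliil one by one yields li il il li il li li il il li li il li il il li; concatenated:

liililliilliliililliliilliililli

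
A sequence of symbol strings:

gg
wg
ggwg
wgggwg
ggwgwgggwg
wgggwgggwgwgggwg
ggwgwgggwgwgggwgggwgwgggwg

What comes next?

wgggwgggwgwgggwgggwgwgggwgwgggwgggwgwgggwg

This is a Fibonacci-style word recurrence s(k) = s(k−2)·s(k−1): e.g. gg·wg = ggwg.
So term 8 is wgggwgggwgwgggwg·ggwgwgggwgwgggwgggwgwgggwg.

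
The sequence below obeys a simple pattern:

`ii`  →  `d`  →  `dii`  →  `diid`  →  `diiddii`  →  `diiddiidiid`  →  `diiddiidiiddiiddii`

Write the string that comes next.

This is a Fibonacci-style word recurrence s(k) = s(k−1)·s(k−2): e.g. d·ii = dii.
Continuing: diiddiidiiddiiddii · diiddiidiid gives term 8.

diiddiidiiddiiddiidiiddiidiid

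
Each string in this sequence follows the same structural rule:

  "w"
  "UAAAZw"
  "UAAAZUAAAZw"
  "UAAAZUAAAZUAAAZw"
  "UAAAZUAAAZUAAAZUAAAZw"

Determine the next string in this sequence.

UAAAZUAAAZUAAAZUAAAZUAAAZw

Each term is the previous one with UAAAZ prepended.
So the next term is UAAAZ·UAAAZUAAAZUAAAZUAAAZw.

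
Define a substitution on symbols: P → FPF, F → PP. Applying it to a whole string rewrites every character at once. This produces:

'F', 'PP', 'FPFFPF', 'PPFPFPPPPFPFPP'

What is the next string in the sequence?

Rewriting the 14 symbols of PPFPFPPPPFPFPP one by one yields FPF FPF PP FPF PP FPF FPF FPF FPF PP FPF PP FPF FPF; concatenated:

FPFFPFPPFPFPPFPFFPFFPFFPFPPFPFPPFPFFPF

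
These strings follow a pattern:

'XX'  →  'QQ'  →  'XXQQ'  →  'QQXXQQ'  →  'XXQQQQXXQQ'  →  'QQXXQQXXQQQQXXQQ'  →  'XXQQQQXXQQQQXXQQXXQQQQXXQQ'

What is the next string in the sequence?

Each term (from the third on) is the two preceding terms concatenated in order: term 3 = XX·QQ = XXQQ.
Continuing: QQXXQQXXQQQQXXQQ · XXQQQQXXQQQQXXQQXXQQQQXXQQ gives term 8.

QQXXQQXXQQQQXXQQXXQQQQXXQQQQXXQQXXQQQQXXQQ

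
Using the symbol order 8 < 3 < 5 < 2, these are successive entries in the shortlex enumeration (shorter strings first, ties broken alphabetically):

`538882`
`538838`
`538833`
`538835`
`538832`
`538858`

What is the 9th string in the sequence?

Advancing 3 positions from 538858 through 538858 → 538853 → 538855 reaches term 9.

538852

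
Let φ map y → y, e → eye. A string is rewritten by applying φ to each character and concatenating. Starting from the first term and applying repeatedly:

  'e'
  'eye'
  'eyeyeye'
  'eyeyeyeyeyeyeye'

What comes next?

eyeyeyeyeyeyeyeyeyeyeyeyeyeyeye

Applying the rule to each of the 15 symbols of eyeyeyeyeyeyeye gives the pieces eye y eye y eye y eye y eye y eye y eye y eye, which concatenate to the answer.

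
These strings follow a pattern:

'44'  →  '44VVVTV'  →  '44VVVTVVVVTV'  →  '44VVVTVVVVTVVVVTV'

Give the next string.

44VVVTVVVVTVVVVTVVVVTV

Every step adds VVVTV to the end: s(k+1) = s(k)·VVVTV.
One more step from 44VVVTVVVVTVVVVTV gives the answer.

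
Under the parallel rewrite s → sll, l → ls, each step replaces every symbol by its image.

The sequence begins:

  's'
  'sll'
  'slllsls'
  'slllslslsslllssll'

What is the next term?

Rewriting the 17 symbols of slllslslsslllssll one by one yields sll ls ls ls sll ls sll ls sll sll ls ls ls sll sll ls ls; concatenated:

slllslslsslllsslllssllslllslslssllslllsls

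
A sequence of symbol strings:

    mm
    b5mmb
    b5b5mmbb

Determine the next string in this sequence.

b5b5b5mmbbb

Each term wraps the previous one in b5 on the left and b on the right.
So the next term is b5·b5b5mmbb·b.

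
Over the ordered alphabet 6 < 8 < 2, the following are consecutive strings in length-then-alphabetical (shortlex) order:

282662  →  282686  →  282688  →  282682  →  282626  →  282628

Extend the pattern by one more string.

Find the rightmost character of 282628 below 2, bump it to the next letter, and reset everything to its right to 6.

282622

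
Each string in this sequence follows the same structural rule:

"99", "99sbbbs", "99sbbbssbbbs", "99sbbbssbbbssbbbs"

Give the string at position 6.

99sbbbssbbbssbbbssbbbssbbbs

The strings grow by a fixed suffix sbbbs each time.
From 99sbbbssbbbssbbbs, 2 further steps: 99sbbbssbbbssbbbs → 99sbbbssbbbssbbbssbbbs → (answer).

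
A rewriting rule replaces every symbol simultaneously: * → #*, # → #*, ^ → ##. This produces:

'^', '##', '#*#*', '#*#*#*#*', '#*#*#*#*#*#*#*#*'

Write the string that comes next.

#*#*#*#*#*#*#*#*#*#*#*#*#*#*#*#*

Replace each of the 16 characters of #*#*#*#*#*#*#*#* in place — #* #* #* #* #* #* #* #* #* #* #* #* #* #* #* #* — and concatenate.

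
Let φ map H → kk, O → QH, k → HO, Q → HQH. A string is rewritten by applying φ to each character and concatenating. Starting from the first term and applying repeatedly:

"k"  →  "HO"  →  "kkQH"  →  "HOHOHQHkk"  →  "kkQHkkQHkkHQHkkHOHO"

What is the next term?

Applying the rule to each of the 19 symbols of kkQHkkQHkkHQHkkHOHO gives the pieces HO HO HQH kk HO HO HQH kk HO HO kk HQH kk HO HO kk QH kk QH, which concatenate to the answer.

HOHOHQHkkHOHOHQHkkHOHOkkHQHkkHOHOkkQHkkQH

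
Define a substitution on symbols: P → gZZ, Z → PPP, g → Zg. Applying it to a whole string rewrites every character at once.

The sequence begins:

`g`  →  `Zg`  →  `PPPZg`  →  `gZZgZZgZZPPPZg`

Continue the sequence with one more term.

Rewriting the 14 symbols of gZZgZZgZZPPPZg one by one yields Zg PPP PPP Zg PPP PPP Zg PPP PPP gZZ gZZ gZZ PPP Zg; concatenated:

ZgPPPPPPZgPPPPPPZgPPPPPPgZZgZZgZZPPPZg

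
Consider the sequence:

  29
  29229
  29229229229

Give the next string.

s(k+1) = s(k)·2·s(k) — each term doubles the last with '2' between the halves.
Doubling 29229229229 with '2' between the halves:

29229229229229229229229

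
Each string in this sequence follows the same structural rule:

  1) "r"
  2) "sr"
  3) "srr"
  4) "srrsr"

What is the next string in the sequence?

This is a Fibonacci-style word recurrence s(k) = s(k−1)·s(k−2): e.g. sr·r = srr.
So term 5 is srrsr·srr.

srrsrsrr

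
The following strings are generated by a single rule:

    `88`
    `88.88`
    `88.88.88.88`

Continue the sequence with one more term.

88.88.88.88.88.88.88.88

Every step duplicates the string with '.' between the halves.
One more doubling of 88.88.88.88 gives the answer.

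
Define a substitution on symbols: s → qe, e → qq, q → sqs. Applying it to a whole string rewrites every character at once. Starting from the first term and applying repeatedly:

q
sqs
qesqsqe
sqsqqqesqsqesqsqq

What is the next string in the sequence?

Rewriting the 17 symbols of sqsqqqesqsqesqsqq one by one yields qe sqs qe sqs sqs sqs qq qe sqs qe sqs qq qe sqs qe sqs sqs; concatenated:

qesqsqesqssqssqsqqqesqsqesqsqqqesqsqesqssqs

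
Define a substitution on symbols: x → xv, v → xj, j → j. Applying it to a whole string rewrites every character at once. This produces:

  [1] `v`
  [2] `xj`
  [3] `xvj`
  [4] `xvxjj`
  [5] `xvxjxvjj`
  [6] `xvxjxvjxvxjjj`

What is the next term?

Replace each of the 13 characters of xvxjxvjxvxjjj in place — xv xj xv j xv xj j xv xj xv j j j — and concatenate.

xvxjxvjxvxjjxvxjxvjjj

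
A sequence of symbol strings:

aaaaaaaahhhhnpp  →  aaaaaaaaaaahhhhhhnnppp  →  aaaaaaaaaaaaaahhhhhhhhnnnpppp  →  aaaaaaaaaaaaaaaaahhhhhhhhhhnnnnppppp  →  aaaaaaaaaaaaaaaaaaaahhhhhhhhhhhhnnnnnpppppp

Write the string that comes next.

Each string has the form a^{3n+2} h^{2n} n^{n-1} p^{n}, where the shown terms are n = 2, 3, 4, 5, 6.
At n = 7 the blocks have lengths 23, 14, 6, 7.

aaaaaaaaaaaaaaaaaaaaaaahhhhhhhhhhhhhhnnnnnnppppppp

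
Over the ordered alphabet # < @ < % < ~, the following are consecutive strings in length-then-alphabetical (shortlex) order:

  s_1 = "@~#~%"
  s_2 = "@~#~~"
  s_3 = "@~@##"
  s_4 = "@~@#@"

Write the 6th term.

@~@#~

Stepping forward 2 times from @~@#@: @~@#@ → @~@#%, then the target.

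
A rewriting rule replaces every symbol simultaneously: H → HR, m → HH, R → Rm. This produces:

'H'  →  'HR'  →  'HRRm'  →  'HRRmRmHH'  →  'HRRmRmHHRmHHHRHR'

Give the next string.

HRRmRmHHRmHHHRHRRmHHHRHRHRRmHRRm

Applying the rule to each of the 16 symbols of HRRmRmHHRmHHHRHR gives the pieces HR Rm Rm HH Rm HH HR HR Rm HH HR HR HR Rm HR Rm, which concatenate to the answer.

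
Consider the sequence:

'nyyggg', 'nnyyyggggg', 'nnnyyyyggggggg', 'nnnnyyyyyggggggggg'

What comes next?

nnnnnyyyyyyggggggggggg

The n-th term is n n's then n+1 y's then 2n+1 g's (n = 1, 2, …).
Setting n = 5 gives 5, 6, 11 characters in each block.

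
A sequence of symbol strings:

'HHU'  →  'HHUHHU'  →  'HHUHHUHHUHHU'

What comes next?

Each string is two copies of the previous one concatenated.
One more doubling of HHUHHUHHUHHU gives the answer.

HHUHHUHHUHHUHHUHHUHHUHHU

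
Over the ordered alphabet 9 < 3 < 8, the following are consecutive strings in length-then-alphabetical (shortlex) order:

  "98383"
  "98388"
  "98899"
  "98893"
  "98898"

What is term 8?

98838

Stepping forward 3 times from 98898: 98898 → 98839 → 98833, then the target.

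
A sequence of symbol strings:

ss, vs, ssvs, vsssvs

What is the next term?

ssvsvsssvs

This is a Fibonacci-style word recurrence s(k) = s(k−2)·s(k−1): e.g. ss·vs = ssvs.
The next term joins ssvs and vsssvs.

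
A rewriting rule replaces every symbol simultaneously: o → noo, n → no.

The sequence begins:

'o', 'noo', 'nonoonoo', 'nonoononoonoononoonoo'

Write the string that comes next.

nonoononoonoononoononoonoononoonoononoononoonoononoonoo

φ(nonoononoonoononoonoo) expands symbol-by-symbol to no noo no noo noo no noo no noo noo no noo noo no noo no noo noo no noo noo; joining the 21 pieces gives the next term.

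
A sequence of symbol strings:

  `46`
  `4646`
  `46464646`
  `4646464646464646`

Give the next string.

46464646464646464646464646464646

Every step duplicates the string.
One more doubling of 4646464646464646 gives the answer.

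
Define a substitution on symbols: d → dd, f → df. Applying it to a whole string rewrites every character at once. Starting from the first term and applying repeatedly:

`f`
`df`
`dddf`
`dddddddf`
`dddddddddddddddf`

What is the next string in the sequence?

dddddddddddddddddddddddddddddddf

Applying the rule to each of the 16 symbols of dddddddddddddddf gives the pieces dd dd dd dd dd dd dd dd dd dd dd dd dd dd dd df, which concatenate to the answer.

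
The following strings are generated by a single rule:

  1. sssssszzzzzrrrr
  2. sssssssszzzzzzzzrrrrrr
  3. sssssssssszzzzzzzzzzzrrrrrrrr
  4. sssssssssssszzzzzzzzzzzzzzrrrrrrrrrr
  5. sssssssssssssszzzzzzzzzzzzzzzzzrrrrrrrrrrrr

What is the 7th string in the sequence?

sssssssssssssssssszzzzzzzzzzzzzzzzzzzzzzzrrrrrrrrrrrrrrrr

Term n consists of 2n+2 s's, followed by 3n-1 z's, followed by 2n r's, where the shown terms are n = 2, 3, 4, 5, 6.
For term 7, n = 8, so the run lengths are 18, 23, 16.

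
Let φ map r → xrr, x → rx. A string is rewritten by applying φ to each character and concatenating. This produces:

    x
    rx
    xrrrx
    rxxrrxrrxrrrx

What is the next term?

Replace each of the 13 characters of rxxrrxrrxrrrx in place — xrr rx rx xrr xrr rx xrr xrr rx xrr xrr xrr rx — and concatenate.

xrrrxrxxrrxrrrxxrrxrrrxxrrxrrxrrrx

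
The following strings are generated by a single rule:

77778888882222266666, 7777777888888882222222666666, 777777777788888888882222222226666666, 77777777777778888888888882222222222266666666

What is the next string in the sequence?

7777777777777777888888888888882222222222222666666666

Term n consists of 3n-2 7's, followed by 2n+2 8's, followed by 2n+1 2's, followed by n+3 6's, where the shown terms are n = 2, 3, 4, 5.
For the next term, n = 6, so the run lengths are 16, 14, 13, 9.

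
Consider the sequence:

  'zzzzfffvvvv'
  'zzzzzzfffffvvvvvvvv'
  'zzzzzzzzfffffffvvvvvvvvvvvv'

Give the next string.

Each string has the form z^{2n+2} f^{2n+1} v^{4n} (n = 1, 2, …).
For the next term, n = 4, so the run lengths are 10, 9, 16.

zzzzzzzzzzfffffffffvvvvvvvvvvvvvvvv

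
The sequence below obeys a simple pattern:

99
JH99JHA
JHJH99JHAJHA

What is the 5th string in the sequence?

Every step adds JH to the front and JHA to the end of the previous string.
From JHJH99JHAJHA, 2 further steps: JHJH99JHAJHA → JHJHJH99JHAJHAJHA → (answer).

JHJHJHJH99JHAJHAJHAJHA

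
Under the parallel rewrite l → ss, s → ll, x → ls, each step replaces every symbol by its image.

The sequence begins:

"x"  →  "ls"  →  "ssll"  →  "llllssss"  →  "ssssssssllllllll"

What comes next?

llllllllllllllllssssssssssssssss

Replace each of the 16 characters of ssssssssllllllll in place — ll ll ll ll ll ll ll ll ss ss ss ss ss ss ss ss — and concatenate.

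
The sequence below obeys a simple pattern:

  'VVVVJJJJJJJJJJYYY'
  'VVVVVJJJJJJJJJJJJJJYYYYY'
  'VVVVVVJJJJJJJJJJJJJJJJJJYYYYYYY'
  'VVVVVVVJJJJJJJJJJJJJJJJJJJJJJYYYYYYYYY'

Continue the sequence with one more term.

VVVVVVVVJJJJJJJJJJJJJJJJJJJJJJJJJJYYYYYYYYYYY

Term n consists of n+2 V's, followed by 4n+2 J's, followed by 2n-1 Y's, where the shown terms are n = 2, 3, 4, 5.
Setting n = 6 gives 8, 26, 11 characters in each block.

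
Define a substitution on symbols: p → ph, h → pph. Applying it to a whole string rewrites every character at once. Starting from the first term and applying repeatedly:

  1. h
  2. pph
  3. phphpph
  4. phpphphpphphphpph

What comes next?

phpphphphpphphpphphphpphphpphphpphphphpph

Replace each of the 17 characters of phpphphpphphphpph in place — ph pph ph ph pph ph pph ph ph pph ph pph ph pph ph ph pph — and concatenate.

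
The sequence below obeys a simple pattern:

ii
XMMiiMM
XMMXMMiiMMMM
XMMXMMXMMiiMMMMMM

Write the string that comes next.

Every step adds XMM to the front and MM to the end of the previous string.
Applying this once more to XMMXMMXMMiiMMMMMM:

XMMXMMXMMXMMiiMMMMMMMM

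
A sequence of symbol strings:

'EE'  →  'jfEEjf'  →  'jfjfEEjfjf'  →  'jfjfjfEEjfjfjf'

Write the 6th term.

Each term wraps the previous one in jf on the left and jf on the right.
From jfjfjfEEjfjfjf, 2 further steps: jfjfjfEEjfjfjf → jfjfjfjfEEjfjfjfjf → (answer).

jfjfjfjfjfEEjfjfjfjfjf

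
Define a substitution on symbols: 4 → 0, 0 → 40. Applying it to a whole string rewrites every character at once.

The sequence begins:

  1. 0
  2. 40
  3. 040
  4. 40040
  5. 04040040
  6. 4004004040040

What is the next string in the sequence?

Rewriting the 13 symbols of 4004004040040 one by one yields 0 40 40 0 40 40 0 40 0 40 40 0 40; concatenated:

040400404004004040040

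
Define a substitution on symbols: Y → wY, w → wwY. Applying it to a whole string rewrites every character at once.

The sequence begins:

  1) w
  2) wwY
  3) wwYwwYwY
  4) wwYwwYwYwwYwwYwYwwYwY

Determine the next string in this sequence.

Applying the rule to each of the 21 symbols of wwYwwYwYwwYwwYwYwwYwY gives the pieces wwY wwY wY wwY wwY wY wwY wY wwY wwY wY wwY wwY wY wwY wY wwY wwY wY wwY wY, which concatenate to the answer.

wwYwwYwYwwYwwYwYwwYwYwwYwwYwYwwYwwYwYwwYwYwwYwwYwYwwYwY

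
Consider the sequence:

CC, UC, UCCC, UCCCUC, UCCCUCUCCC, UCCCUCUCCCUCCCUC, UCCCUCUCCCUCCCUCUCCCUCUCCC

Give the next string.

UCCCUCUCCCUCCCUCUCCCUCUCCCUCCCUCUCCCUCCCUC

Each term (from the third on) is the previous term followed by the one before it: term 3 = UC·CC = UCCC.
The next term joins UCCCUCUCCCUCCCUCUCCCUCUCCC and UCCCUCUCCCUCCCUC.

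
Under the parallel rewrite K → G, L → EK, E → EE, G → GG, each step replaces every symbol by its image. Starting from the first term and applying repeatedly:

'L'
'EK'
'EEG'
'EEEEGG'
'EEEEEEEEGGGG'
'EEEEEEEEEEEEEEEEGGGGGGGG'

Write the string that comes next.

Replace each of the 24 characters of EEEEEEEEEEEEEEEEGGGGGGGG in place — EE EE EE EE EE EE EE EE EE EE EE EE EE EE EE EE GG GG GG GG GG GG GG GG — and concatenate.

EEEEEEEEEEEEEEEEEEEEEEEEEEEEEEEEGGGGGGGGGGGGGGGG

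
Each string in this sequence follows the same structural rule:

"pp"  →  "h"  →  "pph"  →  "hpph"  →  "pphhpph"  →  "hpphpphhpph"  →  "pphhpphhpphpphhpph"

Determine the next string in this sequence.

This is a Fibonacci-style word recurrence s(k) = s(k−2)·s(k−1): e.g. pp·h = pph.
The next term joins hpphpphhpph and pphhpphhpphpphhpph.

hpphpphhpphpphhpphhpphpphhpph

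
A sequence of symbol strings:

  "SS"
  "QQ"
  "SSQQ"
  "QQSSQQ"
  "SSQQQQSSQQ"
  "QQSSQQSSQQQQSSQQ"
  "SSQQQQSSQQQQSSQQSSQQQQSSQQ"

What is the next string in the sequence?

Each term (from the third on) is the two preceding terms concatenated in order: term 3 = SS·QQ = SSQQ.
So term 8 is QQSSQQSSQQQQSSQQ·SSQQQQSSQQQQSSQQSSQQQQSSQQ.

QQSSQQSSQQQQSSQQSSQQQQSSQQQQSSQQSSQQQQSSQQ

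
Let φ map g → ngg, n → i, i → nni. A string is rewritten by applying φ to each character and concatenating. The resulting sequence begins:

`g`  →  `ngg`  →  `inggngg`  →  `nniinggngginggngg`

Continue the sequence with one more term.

Rewriting the 17 symbols of nniinggngginggngg one by one yields i i nni nni i ngg ngg i ngg ngg nni i ngg ngg i ngg ngg; concatenated:

iinninniinggngginggnggnniinggngginggngg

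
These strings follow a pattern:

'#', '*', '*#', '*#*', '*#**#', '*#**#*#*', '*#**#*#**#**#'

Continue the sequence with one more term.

Each term (from the third on) is the previous term followed by the one before it: term 3 = *·# = *#.
Continuing: *#**#*#**#**# · *#**#*#* gives term 8.

*#**#*#**#**#*#**#*#*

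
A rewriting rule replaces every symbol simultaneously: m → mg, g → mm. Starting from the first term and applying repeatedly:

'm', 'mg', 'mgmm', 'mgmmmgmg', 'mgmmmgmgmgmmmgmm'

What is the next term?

mgmmmgmgmgmmmgmmmgmmmgmgmgmmmgmg

φ(mgmmmgmgmgmmmgmm) expands symbol-by-symbol to mg mm mg mg mg mm mg mm mg mm mg mg mg mm mg mg; joining the 16 pieces gives the next term.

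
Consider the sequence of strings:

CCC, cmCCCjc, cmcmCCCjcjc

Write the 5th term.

s(k+1) = cm·s(k)·jc, so each term gains cm as a prefix and jc as a suffix.
From cmcmCCCjcjc, 2 further steps: cmcmCCCjcjc → cmcmcmCCCjcjcjc → (answer).

cmcmcmcmCCCjcjcjcjc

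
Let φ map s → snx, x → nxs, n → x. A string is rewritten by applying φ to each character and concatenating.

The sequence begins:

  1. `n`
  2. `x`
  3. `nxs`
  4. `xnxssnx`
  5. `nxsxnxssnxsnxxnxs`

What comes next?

xnxssnxnxsxnxssnxsnxxnxssnxxnxsnxsxnxssnx

Applying the rule to each of the 17 symbols of nxsxnxssnxsnxxnxs gives the pieces x nxs snx nxs x nxs snx snx x nxs snx x nxs nxs x nxs snx, which concatenate to the answer.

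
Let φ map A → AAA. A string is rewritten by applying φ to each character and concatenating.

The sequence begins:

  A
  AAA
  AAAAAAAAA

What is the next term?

Rewriting each symbol of AAAAAAAAA: A→AAA, A→AAA, A→AAA, A→AAA, A→AAA, A→AAA, A→AAA, A→AAA, A→AAA, which concatenates to AAA AAA AAA AAA AAA AAA AAA AAA AAA.

AAAAAAAAAAAAAAAAAAAAAAAAAAA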